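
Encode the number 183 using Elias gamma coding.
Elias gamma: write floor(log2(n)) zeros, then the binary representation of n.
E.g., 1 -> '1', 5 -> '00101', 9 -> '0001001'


num_bits = floor(log2(183)) + 1 = 8
leading_zeros = num_bits - 1 = 7
binary(183) = 10110111

Elias gamma(183) = '0000000' + '10110111' = 000000010110111 (15 bits)


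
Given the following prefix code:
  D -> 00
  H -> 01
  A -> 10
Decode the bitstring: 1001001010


Decoding step by step:
Bits 10 -> A
Bits 01 -> H
Bits 00 -> D
Bits 10 -> A
Bits 10 -> A


Decoded message: AHDAA


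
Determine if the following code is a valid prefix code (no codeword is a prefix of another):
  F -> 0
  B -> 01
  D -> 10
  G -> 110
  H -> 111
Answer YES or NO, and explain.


Checking each pair (does one codeword prefix another?):
  F='0' vs B='01': prefix -- VIOLATION

NO -- this is NOT a valid prefix code. F (0) is a prefix of B (01).


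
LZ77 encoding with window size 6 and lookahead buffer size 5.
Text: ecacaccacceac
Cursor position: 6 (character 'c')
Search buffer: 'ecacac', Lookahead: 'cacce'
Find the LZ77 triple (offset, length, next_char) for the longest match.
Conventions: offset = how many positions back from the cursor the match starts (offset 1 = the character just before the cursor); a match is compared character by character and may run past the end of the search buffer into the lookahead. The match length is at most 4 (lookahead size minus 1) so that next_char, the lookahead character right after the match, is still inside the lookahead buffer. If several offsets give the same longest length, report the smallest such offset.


Try each offset into the search buffer:
  offset=1 (pos 5, char 'c'): match length 1
  offset=2 (pos 4, char 'a'): match length 0
  offset=3 (pos 3, char 'c'): match length 4
  offset=4 (pos 2, char 'a'): match length 0
  offset=5 (pos 1, char 'c'): match length 3
  offset=6 (pos 0, char 'e'): match length 0
Longest match has length 4 at offset 3.
next_char = character at position 6 + 4 = 10 -> 'e'

Best match: offset=3, length=4 (matching 'cacc' starting at position 3)
LZ77 triple: (3, 4, 'e')


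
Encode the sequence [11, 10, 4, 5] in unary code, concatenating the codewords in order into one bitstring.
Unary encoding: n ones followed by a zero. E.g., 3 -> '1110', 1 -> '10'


Encode each number as n ones followed by a terminating 0:
  11 -> 111111111110 (12 bits)
  10 -> 11111111110 (11 bits)
  4 -> 11110 (5 bits)
  5 -> 111110 (6 bits)
Total length = 12 + 11 + 5 + 6 = 34 bits.

Unary([11, 10, 4, 5]) = 1111111111101111111111011110111110 (34 bits)


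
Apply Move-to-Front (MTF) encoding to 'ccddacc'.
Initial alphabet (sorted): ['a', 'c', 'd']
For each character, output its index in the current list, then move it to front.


MTF encoding:
'c': index 1 in ['a', 'c', 'd'] -> ['c', 'a', 'd']
'c': index 0 in ['c', 'a', 'd'] -> ['c', 'a', 'd']
'd': index 2 in ['c', 'a', 'd'] -> ['d', 'c', 'a']
'd': index 0 in ['d', 'c', 'a'] -> ['d', 'c', 'a']
'a': index 2 in ['d', 'c', 'a'] -> ['a', 'd', 'c']
'c': index 2 in ['a', 'd', 'c'] -> ['c', 'a', 'd']
'c': index 0 in ['c', 'a', 'd'] -> ['c', 'a', 'd']


Output: [1, 0, 2, 0, 2, 2, 0]


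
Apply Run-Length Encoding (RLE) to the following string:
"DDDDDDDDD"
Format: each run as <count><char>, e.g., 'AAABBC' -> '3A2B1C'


Scanning runs left to right:
  i=0: run of 'D' x 9 -> '9D'

RLE = 9D


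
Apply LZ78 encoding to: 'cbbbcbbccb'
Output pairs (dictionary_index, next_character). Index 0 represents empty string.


LZ78 encoding steps:
Dictionary: {0: ''}
Step 1: w='' (idx 0), next='c' -> output (0, 'c'), add 'c' as idx 1
Step 2: w='' (idx 0), next='b' -> output (0, 'b'), add 'b' as idx 2
Step 3: w='b' (idx 2), next='b' -> output (2, 'b'), add 'bb' as idx 3
Step 4: w='c' (idx 1), next='b' -> output (1, 'b'), add 'cb' as idx 4
Step 5: w='b' (idx 2), next='c' -> output (2, 'c'), add 'bc' as idx 5
Step 6: w='cb' (idx 4), end of input -> output (4, '')


Encoded: [(0, 'c'), (0, 'b'), (2, 'b'), (1, 'b'), (2, 'c'), (4, '')]


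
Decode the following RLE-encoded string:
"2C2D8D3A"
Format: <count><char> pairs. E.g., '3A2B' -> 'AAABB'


Expanding each <count><char> pair:
  2C -> 'CC'
  2D -> 'DD'
  8D -> 'DDDDDDDD'
  3A -> 'AAA'

Decoded = CCDDDDDDDDDDAAA


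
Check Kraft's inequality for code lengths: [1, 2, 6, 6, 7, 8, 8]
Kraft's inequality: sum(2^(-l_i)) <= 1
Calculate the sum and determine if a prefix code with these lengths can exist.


Sum = 2^(-1) + 2^(-2) + 2^(-6) + 2^(-6) + 2^(-7) + 2^(-8) + 2^(-8)
    = 0.5 + 0.25 + 0.015625 + 0.015625 + 0.0078125 + 0.00390625 + 0.00390625
    = 204/256 = 0.796875
Since 0.796875 <= 1, Kraft's inequality IS satisfied.
A prefix code with these lengths CAN exist.

Kraft sum = 0.796875. Satisfied.


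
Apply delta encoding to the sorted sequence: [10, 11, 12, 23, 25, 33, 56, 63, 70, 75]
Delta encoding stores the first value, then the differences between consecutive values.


First value: 10
Deltas:
  11 - 10 = 1
  12 - 11 = 1
  23 - 12 = 11
  25 - 23 = 2
  33 - 25 = 8
  56 - 33 = 23
  63 - 56 = 7
  70 - 63 = 7
  75 - 70 = 5


Delta encoded: [10, 1, 1, 11, 2, 8, 23, 7, 7, 5]


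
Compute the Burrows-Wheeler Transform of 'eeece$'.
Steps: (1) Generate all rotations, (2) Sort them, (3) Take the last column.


Rotations (sorted):
  0: $eeece -> last char: e
  1: ce$eee -> last char: e
  2: e$eeec -> last char: c
  3: ece$ee -> last char: e
  4: eece$e -> last char: e
  5: eeece$ -> last char: $


BWT = eecee$


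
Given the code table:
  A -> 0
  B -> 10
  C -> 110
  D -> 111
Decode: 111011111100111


Decoding:
111 -> D
0 -> A
111 -> D
111 -> D
0 -> A
0 -> A
111 -> D


Result: DADDAAD


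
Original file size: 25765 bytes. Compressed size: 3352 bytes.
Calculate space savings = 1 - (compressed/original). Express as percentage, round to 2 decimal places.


ratio = compressed/original = 3352/25765 = 0.130099
savings = 1 - ratio = 1 - 0.130099 = 0.869901
as a percentage: 0.869901 * 100 = 86.99%

Space savings = 1 - 3352/25765 = 86.99%


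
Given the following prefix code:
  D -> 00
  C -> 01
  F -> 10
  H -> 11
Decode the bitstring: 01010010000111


Decoding step by step:
Bits 01 -> C
Bits 01 -> C
Bits 00 -> D
Bits 10 -> F
Bits 00 -> D
Bits 01 -> C
Bits 11 -> H


Decoded message: CCDFDCH


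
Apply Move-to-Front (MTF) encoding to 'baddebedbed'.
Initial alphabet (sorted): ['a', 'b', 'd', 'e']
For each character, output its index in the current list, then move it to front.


MTF encoding:
'b': index 1 in ['a', 'b', 'd', 'e'] -> ['b', 'a', 'd', 'e']
'a': index 1 in ['b', 'a', 'd', 'e'] -> ['a', 'b', 'd', 'e']
'd': index 2 in ['a', 'b', 'd', 'e'] -> ['d', 'a', 'b', 'e']
'd': index 0 in ['d', 'a', 'b', 'e'] -> ['d', 'a', 'b', 'e']
'e': index 3 in ['d', 'a', 'b', 'e'] -> ['e', 'd', 'a', 'b']
'b': index 3 in ['e', 'd', 'a', 'b'] -> ['b', 'e', 'd', 'a']
'e': index 1 in ['b', 'e', 'd', 'a'] -> ['e', 'b', 'd', 'a']
'd': index 2 in ['e', 'b', 'd', 'a'] -> ['d', 'e', 'b', 'a']
'b': index 2 in ['d', 'e', 'b', 'a'] -> ['b', 'd', 'e', 'a']
'e': index 2 in ['b', 'd', 'e', 'a'] -> ['e', 'b', 'd', 'a']
'd': index 2 in ['e', 'b', 'd', 'a'] -> ['d', 'e', 'b', 'a']


Output: [1, 1, 2, 0, 3, 3, 1, 2, 2, 2, 2]


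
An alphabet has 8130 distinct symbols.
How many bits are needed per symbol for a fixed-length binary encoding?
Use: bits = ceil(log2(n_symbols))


log2(8130) = 12.989
Bracket: 2^12 = 4096 < 8130 <= 2^13 = 8192
So ceil(log2(8130)) = 13

bits = ceil(log2(8130)) = ceil(12.989) = 13 bits


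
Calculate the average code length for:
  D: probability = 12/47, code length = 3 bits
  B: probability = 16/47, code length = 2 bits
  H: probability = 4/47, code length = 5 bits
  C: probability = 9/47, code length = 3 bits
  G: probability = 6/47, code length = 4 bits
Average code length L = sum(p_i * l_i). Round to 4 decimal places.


Weighted contributions p_i * l_i:
  D: (12/47) * 3 = 36/47
  B: (16/47) * 2 = 32/47
  H: (4/47) * 5 = 20/47
  C: (9/47) * 3 = 27/47
  G: (6/47) * 4 = 24/47
Sum = (36 + 32 + 20 + 27 + 24)/47 = 139/47

L = 139/47 = 2.9574 bits/symbol


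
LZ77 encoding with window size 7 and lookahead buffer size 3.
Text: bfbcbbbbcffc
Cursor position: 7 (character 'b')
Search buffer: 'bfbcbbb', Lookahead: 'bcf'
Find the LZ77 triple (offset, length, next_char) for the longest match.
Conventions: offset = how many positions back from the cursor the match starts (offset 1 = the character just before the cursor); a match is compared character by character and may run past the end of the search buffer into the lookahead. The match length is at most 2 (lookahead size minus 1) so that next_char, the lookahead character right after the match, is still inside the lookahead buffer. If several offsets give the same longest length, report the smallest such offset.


Try each offset into the search buffer:
  offset=1 (pos 6, char 'b'): match length 1
  offset=2 (pos 5, char 'b'): match length 1
  offset=3 (pos 4, char 'b'): match length 1
  offset=4 (pos 3, char 'c'): match length 0
  offset=5 (pos 2, char 'b'): match length 2
  offset=6 (pos 1, char 'f'): match length 0
  offset=7 (pos 0, char 'b'): match length 1
Longest match has length 2 at offset 5.
next_char = character at position 7 + 2 = 9 -> 'f'

Best match: offset=5, length=2 (matching 'bc' starting at position 2)
LZ77 triple: (5, 2, 'f')


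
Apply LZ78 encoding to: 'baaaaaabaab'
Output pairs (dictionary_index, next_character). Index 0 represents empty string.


LZ78 encoding steps:
Dictionary: {0: ''}
Step 1: w='' (idx 0), next='b' -> output (0, 'b'), add 'b' as idx 1
Step 2: w='' (idx 0), next='a' -> output (0, 'a'), add 'a' as idx 2
Step 3: w='a' (idx 2), next='a' -> output (2, 'a'), add 'aa' as idx 3
Step 4: w='aa' (idx 3), next='a' -> output (3, 'a'), add 'aaa' as idx 4
Step 5: w='b' (idx 1), next='a' -> output (1, 'a'), add 'ba' as idx 5
Step 6: w='a' (idx 2), next='b' -> output (2, 'b'), add 'ab' as idx 6


Encoded: [(0, 'b'), (0, 'a'), (2, 'a'), (3, 'a'), (1, 'a'), (2, 'b')]


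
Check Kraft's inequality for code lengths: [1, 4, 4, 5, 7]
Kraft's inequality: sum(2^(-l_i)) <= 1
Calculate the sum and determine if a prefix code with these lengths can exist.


Sum = 2^(-1) + 2^(-4) + 2^(-4) + 2^(-5) + 2^(-7)
    = 0.5 + 0.0625 + 0.0625 + 0.03125 + 0.0078125
    = 85/128 = 0.6640625
Since 0.6640625 <= 1, Kraft's inequality IS satisfied.
A prefix code with these lengths CAN exist.

Kraft sum = 0.6640625. Satisfied.


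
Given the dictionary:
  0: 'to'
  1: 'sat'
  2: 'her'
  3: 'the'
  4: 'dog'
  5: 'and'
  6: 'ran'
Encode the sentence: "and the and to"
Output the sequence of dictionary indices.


Look up each word in the dictionary:
  'and' -> 5
  'the' -> 3
  'and' -> 5
  'to' -> 0

Encoded: [5, 3, 5, 0]


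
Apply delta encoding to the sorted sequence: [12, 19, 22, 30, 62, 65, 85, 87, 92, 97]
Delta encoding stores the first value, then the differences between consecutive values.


First value: 12
Deltas:
  19 - 12 = 7
  22 - 19 = 3
  30 - 22 = 8
  62 - 30 = 32
  65 - 62 = 3
  85 - 65 = 20
  87 - 85 = 2
  92 - 87 = 5
  97 - 92 = 5


Delta encoded: [12, 7, 3, 8, 32, 3, 20, 2, 5, 5]


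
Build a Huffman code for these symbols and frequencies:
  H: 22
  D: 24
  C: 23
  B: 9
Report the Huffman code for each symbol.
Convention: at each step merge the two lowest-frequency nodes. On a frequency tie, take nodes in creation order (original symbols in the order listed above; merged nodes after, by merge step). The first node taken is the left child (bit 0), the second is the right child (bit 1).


Huffman tree construction:
Step 1: Merge B(9) + H(22) = 31
Step 2: Merge C(23) + D(24) = 47
Step 3: Merge (B+H)(31) + (C+D)(47) = 78
Read each symbol's code off the tree from the root (left child = 0, right child = 1).

Codes:
  H: 01 (length 2)
  D: 11 (length 2)
  C: 10 (length 2)
  B: 00 (length 2)
Average code length: 156/78 = 2.0000 bits/symbol


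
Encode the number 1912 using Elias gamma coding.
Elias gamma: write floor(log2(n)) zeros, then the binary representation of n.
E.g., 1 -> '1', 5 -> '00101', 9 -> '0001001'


num_bits = floor(log2(1912)) + 1 = 11
leading_zeros = num_bits - 1 = 10
binary(1912) = 11101111000

Elias gamma(1912) = '0000000000' + '11101111000' = 000000000011101111000 (21 bits)


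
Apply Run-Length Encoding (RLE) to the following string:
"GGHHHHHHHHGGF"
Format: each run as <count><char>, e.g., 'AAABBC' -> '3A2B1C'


Scanning runs left to right:
  i=0: run of 'G' x 2 -> '2G'
  i=2: run of 'H' x 8 -> '8H'
  i=10: run of 'G' x 2 -> '2G'
  i=12: run of 'F' x 1 -> '1F'

RLE = 2G8H2G1F


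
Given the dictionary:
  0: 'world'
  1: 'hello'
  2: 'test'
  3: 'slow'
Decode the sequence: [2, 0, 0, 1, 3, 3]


Look up each index in the dictionary:
  2 -> 'test'
  0 -> 'world'
  0 -> 'world'
  1 -> 'hello'
  3 -> 'slow'
  3 -> 'slow'

Decoded: "test world world hello slow slow"


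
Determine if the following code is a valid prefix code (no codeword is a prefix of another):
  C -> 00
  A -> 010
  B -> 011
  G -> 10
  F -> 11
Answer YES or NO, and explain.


Checking each pair (does one codeword prefix another?):
  C='00' vs A='010': no prefix
  C='00' vs B='011': no prefix
  C='00' vs G='10': no prefix
  C='00' vs F='11': no prefix
  A='010' vs C='00': no prefix
  A='010' vs B='011': no prefix
  A='010' vs G='10': no prefix
  A='010' vs F='11': no prefix
  B='011' vs C='00': no prefix
  B='011' vs A='010': no prefix
  B='011' vs G='10': no prefix
  B='011' vs F='11': no prefix
  G='10' vs C='00': no prefix
  G='10' vs A='010': no prefix
  G='10' vs B='011': no prefix
  G='10' vs F='11': no prefix
  F='11' vs C='00': no prefix
  F='11' vs A='010': no prefix
  F='11' vs B='011': no prefix
  F='11' vs G='10': no prefix
No violation found over all pairs.

YES -- this is a valid prefix code. No codeword is a prefix of any other codeword.


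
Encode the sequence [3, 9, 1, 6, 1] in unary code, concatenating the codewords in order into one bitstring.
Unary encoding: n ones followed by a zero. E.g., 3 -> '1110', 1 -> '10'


Encode each number as n ones followed by a terminating 0:
  3 -> 1110 (4 bits)
  9 -> 1111111110 (10 bits)
  1 -> 10 (2 bits)
  6 -> 1111110 (7 bits)
  1 -> 10 (2 bits)
Total length = 4 + 10 + 2 + 7 + 2 = 25 bits.

Unary([3, 9, 1, 6, 1]) = 1110111111111010111111010 (25 bits)


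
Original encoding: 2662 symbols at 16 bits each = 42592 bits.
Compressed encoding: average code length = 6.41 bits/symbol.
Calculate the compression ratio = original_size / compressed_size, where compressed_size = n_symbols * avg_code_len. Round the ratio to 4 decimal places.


original_size = n_symbols * orig_bits = 2662 * 16 = 42592 bits
compressed_size = n_symbols * avg_code_len = 2662 * 6.41 = 17063.42 bits
ratio = original_size / compressed_size = 42592 / 17063.42 = 2.4961

Compression ratio = 2.4961


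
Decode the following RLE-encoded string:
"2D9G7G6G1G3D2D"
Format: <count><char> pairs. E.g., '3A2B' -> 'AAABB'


Expanding each <count><char> pair:
  2D -> 'DD'
  9G -> 'GGGGGGGGG'
  7G -> 'GGGGGGG'
  6G -> 'GGGGGG'
  1G -> 'G'
  3D -> 'DDD'
  2D -> 'DD'

Decoded = DDGGGGGGGGGGGGGGGGGGGGGGGDDDDD


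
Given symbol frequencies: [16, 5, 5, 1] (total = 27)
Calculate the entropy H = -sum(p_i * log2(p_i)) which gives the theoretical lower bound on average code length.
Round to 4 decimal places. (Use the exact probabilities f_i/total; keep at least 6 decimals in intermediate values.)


Per-symbol terms -p_i * log2(p_i) with p_i = f_i/27:
  p = 16/27 = 0.592593: log2(p) = -0.754888, -p*log2(p) = 0.447341
  p = 5/27 = 0.185185: log2(p) = -2.432959, -p*log2(p) = 0.450548
  p = 5/27 = 0.185185: log2(p) = -2.432959, -p*log2(p) = 0.450548
  p = 1/27 = 0.037037: log2(p) = -4.754888, -p*log2(p) = 0.176107
H = 0.447341 + 0.450548 + 0.450548 + 0.176107 = 1.524544

H = 1.5245 bits/symbol


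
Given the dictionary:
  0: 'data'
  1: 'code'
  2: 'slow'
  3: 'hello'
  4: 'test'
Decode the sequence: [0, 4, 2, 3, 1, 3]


Look up each index in the dictionary:
  0 -> 'data'
  4 -> 'test'
  2 -> 'slow'
  3 -> 'hello'
  1 -> 'code'
  3 -> 'hello'

Decoded: "data test slow hello code hello"


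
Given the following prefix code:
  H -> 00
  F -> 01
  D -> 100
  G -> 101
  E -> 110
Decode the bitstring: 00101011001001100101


Decoding step by step:
Bits 00 -> H
Bits 101 -> G
Bits 01 -> F
Bits 100 -> D
Bits 100 -> D
Bits 110 -> E
Bits 01 -> F
Bits 01 -> F


Decoded message: HGFDDEFF


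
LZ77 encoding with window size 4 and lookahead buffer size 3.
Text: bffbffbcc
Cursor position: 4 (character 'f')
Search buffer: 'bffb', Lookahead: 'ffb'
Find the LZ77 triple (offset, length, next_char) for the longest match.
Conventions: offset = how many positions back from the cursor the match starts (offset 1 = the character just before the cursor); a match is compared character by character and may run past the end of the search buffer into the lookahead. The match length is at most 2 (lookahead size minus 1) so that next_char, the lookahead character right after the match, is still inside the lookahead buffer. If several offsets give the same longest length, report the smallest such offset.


Try each offset into the search buffer:
  offset=1 (pos 3, char 'b'): match length 0
  offset=2 (pos 2, char 'f'): match length 1
  offset=3 (pos 1, char 'f'): match length 2
  offset=4 (pos 0, char 'b'): match length 0
Longest match has length 2 at offset 3.
next_char = character at position 4 + 2 = 6 -> 'b'

Best match: offset=3, length=2 (matching 'ff' starting at position 1)
LZ77 triple: (3, 2, 'b')


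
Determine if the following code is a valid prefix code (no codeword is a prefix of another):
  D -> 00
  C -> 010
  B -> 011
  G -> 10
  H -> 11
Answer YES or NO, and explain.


Checking each pair (does one codeword prefix another?):
  D='00' vs C='010': no prefix
  D='00' vs B='011': no prefix
  D='00' vs G='10': no prefix
  D='00' vs H='11': no prefix
  C='010' vs D='00': no prefix
  C='010' vs B='011': no prefix
  C='010' vs G='10': no prefix
  C='010' vs H='11': no prefix
  B='011' vs D='00': no prefix
  B='011' vs C='010': no prefix
  B='011' vs G='10': no prefix
  B='011' vs H='11': no prefix
  G='10' vs D='00': no prefix
  G='10' vs C='010': no prefix
  G='10' vs B='011': no prefix
  G='10' vs H='11': no prefix
  H='11' vs D='00': no prefix
  H='11' vs C='010': no prefix
  H='11' vs B='011': no prefix
  H='11' vs G='10': no prefix
No violation found over all pairs.

YES -- this is a valid prefix code. No codeword is a prefix of any other codeword.


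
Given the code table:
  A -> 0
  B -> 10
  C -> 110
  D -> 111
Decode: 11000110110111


Decoding:
110 -> C
0 -> A
0 -> A
110 -> C
110 -> C
111 -> D


Result: CAACCD


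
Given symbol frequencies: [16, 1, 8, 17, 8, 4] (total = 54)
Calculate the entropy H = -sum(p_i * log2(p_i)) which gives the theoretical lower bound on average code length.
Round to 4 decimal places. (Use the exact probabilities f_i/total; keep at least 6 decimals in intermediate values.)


Per-symbol terms -p_i * log2(p_i) with p_i = f_i/54:
  p = 16/54 = 0.296296: log2(p) = -1.754888, -p*log2(p) = 0.519967
  p = 1/54 = 0.018519: log2(p) = -5.754888, -p*log2(p) = 0.106572
  p = 8/54 = 0.148148: log2(p) = -2.754888, -p*log2(p) = 0.408131
  p = 17/54 = 0.314815: log2(p) = -1.667425, -p*log2(p) = 0.524930
  p = 8/54 = 0.148148: log2(p) = -2.754888, -p*log2(p) = 0.408131
  p = 4/54 = 0.074074: log2(p) = -3.754888, -p*log2(p) = 0.278140
H = 0.519967 + 0.106572 + 0.408131 + 0.524930 + 0.408131 + 0.278140 = 2.245871

H = 2.2459 bits/symbol


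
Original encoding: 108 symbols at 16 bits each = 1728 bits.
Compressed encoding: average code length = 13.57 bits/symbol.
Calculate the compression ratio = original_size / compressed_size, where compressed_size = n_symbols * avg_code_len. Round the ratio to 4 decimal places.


original_size = n_symbols * orig_bits = 108 * 16 = 1728 bits
compressed_size = n_symbols * avg_code_len = 108 * 13.57 = 1465.56 bits
ratio = original_size / compressed_size = 1728 / 1465.56 = 1.1791

Compression ratio = 1.1791


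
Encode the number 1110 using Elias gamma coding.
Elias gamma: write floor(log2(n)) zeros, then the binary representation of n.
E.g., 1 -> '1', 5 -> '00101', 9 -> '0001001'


num_bits = floor(log2(1110)) + 1 = 11
leading_zeros = num_bits - 1 = 10
binary(1110) = 10001010110

Elias gamma(1110) = '0000000000' + '10001010110' = 000000000010001010110 (21 bits)


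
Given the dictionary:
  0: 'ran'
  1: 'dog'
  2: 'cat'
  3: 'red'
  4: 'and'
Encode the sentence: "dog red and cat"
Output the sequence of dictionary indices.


Look up each word in the dictionary:
  'dog' -> 1
  'red' -> 3
  'and' -> 4
  'cat' -> 2

Encoded: [1, 3, 4, 2]


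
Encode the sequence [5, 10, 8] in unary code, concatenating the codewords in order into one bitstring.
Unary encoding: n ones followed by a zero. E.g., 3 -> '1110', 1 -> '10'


Encode each number as n ones followed by a terminating 0:
  5 -> 111110 (6 bits)
  10 -> 11111111110 (11 bits)
  8 -> 111111110 (9 bits)
Total length = 6 + 11 + 9 = 26 bits.

Unary([5, 10, 8]) = 11111011111111110111111110 (26 bits)


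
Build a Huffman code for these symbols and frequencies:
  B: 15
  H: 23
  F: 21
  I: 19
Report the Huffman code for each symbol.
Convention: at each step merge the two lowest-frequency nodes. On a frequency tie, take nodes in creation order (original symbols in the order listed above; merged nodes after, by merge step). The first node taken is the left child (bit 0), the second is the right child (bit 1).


Huffman tree construction:
Step 1: Merge B(15) + I(19) = 34
Step 2: Merge F(21) + H(23) = 44
Step 3: Merge (B+I)(34) + (F+H)(44) = 78
Read each symbol's code off the tree from the root (left child = 0, right child = 1).

Codes:
  B: 00 (length 2)
  H: 11 (length 2)
  F: 10 (length 2)
  I: 01 (length 2)
Average code length: 156/78 = 2.0000 bits/symbol


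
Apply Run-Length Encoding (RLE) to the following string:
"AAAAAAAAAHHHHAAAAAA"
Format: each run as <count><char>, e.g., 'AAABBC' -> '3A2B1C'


Scanning runs left to right:
  i=0: run of 'A' x 9 -> '9A'
  i=9: run of 'H' x 4 -> '4H'
  i=13: run of 'A' x 6 -> '6A'

RLE = 9A4H6A


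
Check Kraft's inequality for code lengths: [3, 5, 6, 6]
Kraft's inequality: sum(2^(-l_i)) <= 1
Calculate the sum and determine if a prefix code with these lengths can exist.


Sum = 2^(-3) + 2^(-5) + 2^(-6) + 2^(-6)
    = 0.125 + 0.03125 + 0.015625 + 0.015625
    = 12/64 = 0.1875
Since 0.1875 <= 1, Kraft's inequality IS satisfied.
A prefix code with these lengths CAN exist.

Kraft sum = 0.1875. Satisfied.


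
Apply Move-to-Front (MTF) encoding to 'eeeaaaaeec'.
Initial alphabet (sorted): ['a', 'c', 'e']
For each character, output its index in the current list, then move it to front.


MTF encoding:
'e': index 2 in ['a', 'c', 'e'] -> ['e', 'a', 'c']
'e': index 0 in ['e', 'a', 'c'] -> ['e', 'a', 'c']
'e': index 0 in ['e', 'a', 'c'] -> ['e', 'a', 'c']
'a': index 1 in ['e', 'a', 'c'] -> ['a', 'e', 'c']
'a': index 0 in ['a', 'e', 'c'] -> ['a', 'e', 'c']
'a': index 0 in ['a', 'e', 'c'] -> ['a', 'e', 'c']
'a': index 0 in ['a', 'e', 'c'] -> ['a', 'e', 'c']
'e': index 1 in ['a', 'e', 'c'] -> ['e', 'a', 'c']
'e': index 0 in ['e', 'a', 'c'] -> ['e', 'a', 'c']
'c': index 2 in ['e', 'a', 'c'] -> ['c', 'e', 'a']


Output: [2, 0, 0, 1, 0, 0, 0, 1, 0, 2]


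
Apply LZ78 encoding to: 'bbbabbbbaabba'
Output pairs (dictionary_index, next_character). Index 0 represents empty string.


LZ78 encoding steps:
Dictionary: {0: ''}
Step 1: w='' (idx 0), next='b' -> output (0, 'b'), add 'b' as idx 1
Step 2: w='b' (idx 1), next='b' -> output (1, 'b'), add 'bb' as idx 2
Step 3: w='' (idx 0), next='a' -> output (0, 'a'), add 'a' as idx 3
Step 4: w='bb' (idx 2), next='b' -> output (2, 'b'), add 'bbb' as idx 4
Step 5: w='b' (idx 1), next='a' -> output (1, 'a'), add 'ba' as idx 5
Step 6: w='a' (idx 3), next='b' -> output (3, 'b'), add 'ab' as idx 6
Step 7: w='ba' (idx 5), end of input -> output (5, '')


Encoded: [(0, 'b'), (1, 'b'), (0, 'a'), (2, 'b'), (1, 'a'), (3, 'b'), (5, '')]


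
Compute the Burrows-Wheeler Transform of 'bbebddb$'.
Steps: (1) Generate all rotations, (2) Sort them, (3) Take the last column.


Rotations (sorted):
  0: $bbebddb -> last char: b
  1: b$bbebdd -> last char: d
  2: bbebddb$ -> last char: $
  3: bddb$bbe -> last char: e
  4: bebddb$b -> last char: b
  5: db$bbebd -> last char: d
  6: ddb$bbeb -> last char: b
  7: ebddb$bb -> last char: b


BWT = bd$ebdbb


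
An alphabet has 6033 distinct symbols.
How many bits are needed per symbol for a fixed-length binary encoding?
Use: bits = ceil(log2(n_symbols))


log2(6033) = 12.5587
Bracket: 2^12 = 4096 < 6033 <= 2^13 = 8192
So ceil(log2(6033)) = 13

bits = ceil(log2(6033)) = ceil(12.5587) = 13 bits


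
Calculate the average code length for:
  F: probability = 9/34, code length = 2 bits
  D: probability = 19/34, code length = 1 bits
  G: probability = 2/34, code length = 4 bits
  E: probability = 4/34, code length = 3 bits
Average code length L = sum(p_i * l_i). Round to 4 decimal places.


Weighted contributions p_i * l_i:
  F: (9/34) * 2 = 18/34
  D: (19/34) * 1 = 19/34
  G: (2/34) * 4 = 8/34
  E: (4/34) * 3 = 12/34
Sum = (18 + 19 + 8 + 12)/34 = 57/34

L = 57/34 = 1.6765 bits/symbol


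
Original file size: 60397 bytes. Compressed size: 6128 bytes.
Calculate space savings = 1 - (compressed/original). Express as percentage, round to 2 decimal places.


ratio = compressed/original = 6128/60397 = 0.101462
savings = 1 - ratio = 1 - 0.101462 = 0.898538
as a percentage: 0.898538 * 100 = 89.85%

Space savings = 1 - 6128/60397 = 89.85%


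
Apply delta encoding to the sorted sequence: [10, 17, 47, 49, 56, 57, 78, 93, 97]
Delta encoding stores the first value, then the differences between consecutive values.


First value: 10
Deltas:
  17 - 10 = 7
  47 - 17 = 30
  49 - 47 = 2
  56 - 49 = 7
  57 - 56 = 1
  78 - 57 = 21
  93 - 78 = 15
  97 - 93 = 4


Delta encoded: [10, 7, 30, 2, 7, 1, 21, 15, 4]


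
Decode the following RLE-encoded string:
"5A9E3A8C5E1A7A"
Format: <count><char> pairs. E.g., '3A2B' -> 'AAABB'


Expanding each <count><char> pair:
  5A -> 'AAAAA'
  9E -> 'EEEEEEEEE'
  3A -> 'AAA'
  8C -> 'CCCCCCCC'
  5E -> 'EEEEE'
  1A -> 'A'
  7A -> 'AAAAAAA'

Decoded = AAAAAEEEEEEEEEAAACCCCCCCCEEEEEAAAAAAAA


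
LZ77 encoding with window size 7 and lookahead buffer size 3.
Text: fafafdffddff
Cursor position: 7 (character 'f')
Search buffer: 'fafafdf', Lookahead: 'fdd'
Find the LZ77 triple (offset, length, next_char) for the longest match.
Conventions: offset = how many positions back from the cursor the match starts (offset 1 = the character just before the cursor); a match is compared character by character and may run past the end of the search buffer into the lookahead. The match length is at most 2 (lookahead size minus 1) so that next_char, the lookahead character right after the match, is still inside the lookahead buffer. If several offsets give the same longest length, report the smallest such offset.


Try each offset into the search buffer:
  offset=1 (pos 6, char 'f'): match length 1
  offset=2 (pos 5, char 'd'): match length 0
  offset=3 (pos 4, char 'f'): match length 2
  offset=4 (pos 3, char 'a'): match length 0
  offset=5 (pos 2, char 'f'): match length 1
  offset=6 (pos 1, char 'a'): match length 0
  offset=7 (pos 0, char 'f'): match length 1
Longest match has length 2 at offset 3.
next_char = character at position 7 + 2 = 9 -> 'd'

Best match: offset=3, length=2 (matching 'fd' starting at position 4)
LZ77 triple: (3, 2, 'd')


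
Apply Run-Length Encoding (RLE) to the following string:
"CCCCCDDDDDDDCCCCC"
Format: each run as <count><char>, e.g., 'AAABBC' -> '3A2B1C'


Scanning runs left to right:
  i=0: run of 'C' x 5 -> '5C'
  i=5: run of 'D' x 7 -> '7D'
  i=12: run of 'C' x 5 -> '5C'

RLE = 5C7D5C


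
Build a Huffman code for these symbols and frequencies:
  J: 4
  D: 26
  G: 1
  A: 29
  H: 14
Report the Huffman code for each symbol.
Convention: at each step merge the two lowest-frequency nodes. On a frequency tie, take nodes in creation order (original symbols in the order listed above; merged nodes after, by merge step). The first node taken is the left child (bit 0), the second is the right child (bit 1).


Huffman tree construction:
Step 1: Merge G(1) + J(4) = 5
Step 2: Merge (G+J)(5) + H(14) = 19
Step 3: Merge ((G+J)+H)(19) + D(26) = 45
Step 4: Merge A(29) + (((G+J)+H)+D)(45) = 74
Read each symbol's code off the tree from the root (left child = 0, right child = 1).

Codes:
  J: 1001 (length 4)
  D: 11 (length 2)
  G: 1000 (length 4)
  A: 0 (length 1)
  H: 101 (length 3)
Average code length: 143/74 = 1.9324 bits/symbol


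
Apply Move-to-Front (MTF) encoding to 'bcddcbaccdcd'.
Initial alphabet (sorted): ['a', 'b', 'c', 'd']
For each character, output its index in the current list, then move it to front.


MTF encoding:
'b': index 1 in ['a', 'b', 'c', 'd'] -> ['b', 'a', 'c', 'd']
'c': index 2 in ['b', 'a', 'c', 'd'] -> ['c', 'b', 'a', 'd']
'd': index 3 in ['c', 'b', 'a', 'd'] -> ['d', 'c', 'b', 'a']
'd': index 0 in ['d', 'c', 'b', 'a'] -> ['d', 'c', 'b', 'a']
'c': index 1 in ['d', 'c', 'b', 'a'] -> ['c', 'd', 'b', 'a']
'b': index 2 in ['c', 'd', 'b', 'a'] -> ['b', 'c', 'd', 'a']
'a': index 3 in ['b', 'c', 'd', 'a'] -> ['a', 'b', 'c', 'd']
'c': index 2 in ['a', 'b', 'c', 'd'] -> ['c', 'a', 'b', 'd']
'c': index 0 in ['c', 'a', 'b', 'd'] -> ['c', 'a', 'b', 'd']
'd': index 3 in ['c', 'a', 'b', 'd'] -> ['d', 'c', 'a', 'b']
'c': index 1 in ['d', 'c', 'a', 'b'] -> ['c', 'd', 'a', 'b']
'd': index 1 in ['c', 'd', 'a', 'b'] -> ['d', 'c', 'a', 'b']


Output: [1, 2, 3, 0, 1, 2, 3, 2, 0, 3, 1, 1]


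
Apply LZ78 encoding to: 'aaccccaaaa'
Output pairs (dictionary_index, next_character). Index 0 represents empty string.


LZ78 encoding steps:
Dictionary: {0: ''}
Step 1: w='' (idx 0), next='a' -> output (0, 'a'), add 'a' as idx 1
Step 2: w='a' (idx 1), next='c' -> output (1, 'c'), add 'ac' as idx 2
Step 3: w='' (idx 0), next='c' -> output (0, 'c'), add 'c' as idx 3
Step 4: w='c' (idx 3), next='c' -> output (3, 'c'), add 'cc' as idx 4
Step 5: w='a' (idx 1), next='a' -> output (1, 'a'), add 'aa' as idx 5
Step 6: w='aa' (idx 5), end of input -> output (5, '')


Encoded: [(0, 'a'), (1, 'c'), (0, 'c'), (3, 'c'), (1, 'a'), (5, '')]


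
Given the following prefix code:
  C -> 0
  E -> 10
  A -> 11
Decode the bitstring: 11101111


Decoding step by step:
Bits 11 -> A
Bits 10 -> E
Bits 11 -> A
Bits 11 -> A


Decoded message: AEAA


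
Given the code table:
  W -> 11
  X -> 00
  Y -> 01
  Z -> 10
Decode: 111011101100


Decoding:
11 -> W
10 -> Z
11 -> W
10 -> Z
11 -> W
00 -> X


Result: WZWZWX


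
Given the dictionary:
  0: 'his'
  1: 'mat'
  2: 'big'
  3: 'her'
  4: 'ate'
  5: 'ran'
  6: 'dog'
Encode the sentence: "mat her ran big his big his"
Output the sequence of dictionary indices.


Look up each word in the dictionary:
  'mat' -> 1
  'her' -> 3
  'ran' -> 5
  'big' -> 2
  'his' -> 0
  'big' -> 2
  'his' -> 0

Encoded: [1, 3, 5, 2, 0, 2, 0]


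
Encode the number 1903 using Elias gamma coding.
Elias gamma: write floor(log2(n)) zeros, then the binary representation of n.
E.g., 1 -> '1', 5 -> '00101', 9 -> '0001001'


num_bits = floor(log2(1903)) + 1 = 11
leading_zeros = num_bits - 1 = 10
binary(1903) = 11101101111

Elias gamma(1903) = '0000000000' + '11101101111' = 000000000011101101111 (21 bits)


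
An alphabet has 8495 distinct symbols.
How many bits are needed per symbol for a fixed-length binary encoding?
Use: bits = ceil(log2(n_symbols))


log2(8495) = 13.0524
Bracket: 2^13 = 8192 < 8495 <= 2^14 = 16384
So ceil(log2(8495)) = 14

bits = ceil(log2(8495)) = ceil(13.0524) = 14 bits


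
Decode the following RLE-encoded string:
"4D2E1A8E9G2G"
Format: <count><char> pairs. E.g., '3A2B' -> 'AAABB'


Expanding each <count><char> pair:
  4D -> 'DDDD'
  2E -> 'EE'
  1A -> 'A'
  8E -> 'EEEEEEEE'
  9G -> 'GGGGGGGGG'
  2G -> 'GG'

Decoded = DDDDEEAEEEEEEEEGGGGGGGGGGG


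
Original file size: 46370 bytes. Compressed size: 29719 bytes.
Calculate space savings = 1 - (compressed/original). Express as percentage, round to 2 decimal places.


ratio = compressed/original = 29719/46370 = 0.64091
savings = 1 - ratio = 1 - 0.64091 = 0.35909
as a percentage: 0.35909 * 100 = 35.91%

Space savings = 1 - 29719/46370 = 35.91%


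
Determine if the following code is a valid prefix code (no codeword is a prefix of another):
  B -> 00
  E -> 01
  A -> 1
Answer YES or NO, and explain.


Checking each pair (does one codeword prefix another?):
  B='00' vs E='01': no prefix
  B='00' vs A='1': no prefix
  E='01' vs B='00': no prefix
  E='01' vs A='1': no prefix
  A='1' vs B='00': no prefix
  A='1' vs E='01': no prefix
No violation found over all pairs.

YES -- this is a valid prefix code. No codeword is a prefix of any other codeword.


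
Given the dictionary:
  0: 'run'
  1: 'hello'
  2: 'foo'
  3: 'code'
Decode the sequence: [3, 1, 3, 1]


Look up each index in the dictionary:
  3 -> 'code'
  1 -> 'hello'
  3 -> 'code'
  1 -> 'hello'

Decoded: "code hello code hello"


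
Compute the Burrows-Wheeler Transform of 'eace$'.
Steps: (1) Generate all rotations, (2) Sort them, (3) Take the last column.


Rotations (sorted):
  0: $eace -> last char: e
  1: ace$e -> last char: e
  2: ce$ea -> last char: a
  3: e$eac -> last char: c
  4: eace$ -> last char: $


BWT = eeac$


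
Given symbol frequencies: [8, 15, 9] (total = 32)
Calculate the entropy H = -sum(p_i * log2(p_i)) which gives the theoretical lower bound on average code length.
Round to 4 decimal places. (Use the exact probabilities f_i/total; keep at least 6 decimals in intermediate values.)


Per-symbol terms -p_i * log2(p_i) with p_i = f_i/32:
  p = 8/32 = 0.250000: log2(p) = -2.000000, -p*log2(p) = 0.500000
  p = 15/32 = 0.468750: log2(p) = -1.093109, -p*log2(p) = 0.512395
  p = 9/32 = 0.281250: log2(p) = -1.830075, -p*log2(p) = 0.514709
H = 0.500000 + 0.512395 + 0.514709 = 1.527104

H = 1.5271 bits/symbol


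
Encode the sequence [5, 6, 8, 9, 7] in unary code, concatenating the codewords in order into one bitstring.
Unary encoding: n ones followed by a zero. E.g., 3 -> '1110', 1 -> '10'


Encode each number as n ones followed by a terminating 0:
  5 -> 111110 (6 bits)
  6 -> 1111110 (7 bits)
  8 -> 111111110 (9 bits)
  9 -> 1111111110 (10 bits)
  7 -> 11111110 (8 bits)
Total length = 6 + 7 + 9 + 10 + 8 = 40 bits.

Unary([5, 6, 8, 9, 7]) = 1111101111110111111110111111111011111110 (40 bits)


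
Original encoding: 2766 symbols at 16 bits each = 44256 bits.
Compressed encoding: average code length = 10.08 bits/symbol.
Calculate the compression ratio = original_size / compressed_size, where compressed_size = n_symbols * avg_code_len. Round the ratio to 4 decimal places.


original_size = n_symbols * orig_bits = 2766 * 16 = 44256 bits
compressed_size = n_symbols * avg_code_len = 2766 * 10.08 = 27881.28 bits
ratio = original_size / compressed_size = 44256 / 27881.28 = 1.5873

Compression ratio = 1.5873


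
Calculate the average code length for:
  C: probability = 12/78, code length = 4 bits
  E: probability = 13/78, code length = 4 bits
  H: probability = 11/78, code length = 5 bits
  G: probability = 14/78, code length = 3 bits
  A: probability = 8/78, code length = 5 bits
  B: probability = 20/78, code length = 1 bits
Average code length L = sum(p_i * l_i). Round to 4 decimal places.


Weighted contributions p_i * l_i:
  C: (12/78) * 4 = 48/78
  E: (13/78) * 4 = 52/78
  H: (11/78) * 5 = 55/78
  G: (14/78) * 3 = 42/78
  A: (8/78) * 5 = 40/78
  B: (20/78) * 1 = 20/78
Sum = (48 + 52 + 55 + 42 + 40 + 20)/78 = 257/78

L = 257/78 = 3.2949 bits/symbol


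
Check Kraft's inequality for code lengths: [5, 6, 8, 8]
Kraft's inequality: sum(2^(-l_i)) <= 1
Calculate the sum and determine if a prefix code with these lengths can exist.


Sum = 2^(-5) + 2^(-6) + 2^(-8) + 2^(-8)
    = 0.03125 + 0.015625 + 0.00390625 + 0.00390625
    = 14/256 = 0.0546875
Since 0.0546875 <= 1, Kraft's inequality IS satisfied.
A prefix code with these lengths CAN exist.

Kraft sum = 0.0546875. Satisfied.


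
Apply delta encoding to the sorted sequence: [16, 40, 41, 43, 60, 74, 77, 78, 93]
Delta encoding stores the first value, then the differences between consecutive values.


First value: 16
Deltas:
  40 - 16 = 24
  41 - 40 = 1
  43 - 41 = 2
  60 - 43 = 17
  74 - 60 = 14
  77 - 74 = 3
  78 - 77 = 1
  93 - 78 = 15


Delta encoded: [16, 24, 1, 2, 17, 14, 3, 1, 15]


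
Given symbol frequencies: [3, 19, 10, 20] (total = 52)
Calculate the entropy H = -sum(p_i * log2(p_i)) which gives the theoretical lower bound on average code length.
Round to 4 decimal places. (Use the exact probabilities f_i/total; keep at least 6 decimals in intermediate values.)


Per-symbol terms -p_i * log2(p_i) with p_i = f_i/52:
  p = 3/52 = 0.057692: log2(p) = -4.115477, -p*log2(p) = 0.237431
  p = 19/52 = 0.365385: log2(p) = -1.452512, -p*log2(p) = 0.530726
  p = 10/52 = 0.192308: log2(p) = -2.378512, -p*log2(p) = 0.457406
  p = 20/52 = 0.384615: log2(p) = -1.378512, -p*log2(p) = 0.530197
H = 0.237431 + 0.530726 + 0.457406 + 0.530197 = 1.755760

H = 1.7558 bits/symbol


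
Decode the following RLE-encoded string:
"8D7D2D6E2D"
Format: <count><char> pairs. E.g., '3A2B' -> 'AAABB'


Expanding each <count><char> pair:
  8D -> 'DDDDDDDD'
  7D -> 'DDDDDDD'
  2D -> 'DD'
  6E -> 'EEEEEE'
  2D -> 'DD'

Decoded = DDDDDDDDDDDDDDDDDEEEEEEDD


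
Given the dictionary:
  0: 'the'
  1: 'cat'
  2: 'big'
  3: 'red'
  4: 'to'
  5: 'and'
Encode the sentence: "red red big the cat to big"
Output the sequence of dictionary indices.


Look up each word in the dictionary:
  'red' -> 3
  'red' -> 3
  'big' -> 2
  'the' -> 0
  'cat' -> 1
  'to' -> 4
  'big' -> 2

Encoded: [3, 3, 2, 0, 1, 4, 2]


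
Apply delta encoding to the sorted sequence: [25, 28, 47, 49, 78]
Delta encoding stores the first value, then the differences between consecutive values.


First value: 25
Deltas:
  28 - 25 = 3
  47 - 28 = 19
  49 - 47 = 2
  78 - 49 = 29


Delta encoded: [25, 3, 19, 2, 29]


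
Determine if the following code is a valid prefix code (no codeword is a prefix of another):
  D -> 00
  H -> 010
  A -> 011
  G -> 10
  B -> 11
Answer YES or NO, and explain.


Checking each pair (does one codeword prefix another?):
  D='00' vs H='010': no prefix
  D='00' vs A='011': no prefix
  D='00' vs G='10': no prefix
  D='00' vs B='11': no prefix
  H='010' vs D='00': no prefix
  H='010' vs A='011': no prefix
  H='010' vs G='10': no prefix
  H='010' vs B='11': no prefix
  A='011' vs D='00': no prefix
  A='011' vs H='010': no prefix
  A='011' vs G='10': no prefix
  A='011' vs B='11': no prefix
  G='10' vs D='00': no prefix
  G='10' vs H='010': no prefix
  G='10' vs A='011': no prefix
  G='10' vs B='11': no prefix
  B='11' vs D='00': no prefix
  B='11' vs H='010': no prefix
  B='11' vs A='011': no prefix
  B='11' vs G='10': no prefix
No violation found over all pairs.

YES -- this is a valid prefix code. No codeword is a prefix of any other codeword.


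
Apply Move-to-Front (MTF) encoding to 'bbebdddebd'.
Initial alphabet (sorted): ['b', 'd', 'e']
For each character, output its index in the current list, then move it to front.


MTF encoding:
'b': index 0 in ['b', 'd', 'e'] -> ['b', 'd', 'e']
'b': index 0 in ['b', 'd', 'e'] -> ['b', 'd', 'e']
'e': index 2 in ['b', 'd', 'e'] -> ['e', 'b', 'd']
'b': index 1 in ['e', 'b', 'd'] -> ['b', 'e', 'd']
'd': index 2 in ['b', 'e', 'd'] -> ['d', 'b', 'e']
'd': index 0 in ['d', 'b', 'e'] -> ['d', 'b', 'e']
'd': index 0 in ['d', 'b', 'e'] -> ['d', 'b', 'e']
'e': index 2 in ['d', 'b', 'e'] -> ['e', 'd', 'b']
'b': index 2 in ['e', 'd', 'b'] -> ['b', 'e', 'd']
'd': index 2 in ['b', 'e', 'd'] -> ['d', 'b', 'e']


Output: [0, 0, 2, 1, 2, 0, 0, 2, 2, 2]


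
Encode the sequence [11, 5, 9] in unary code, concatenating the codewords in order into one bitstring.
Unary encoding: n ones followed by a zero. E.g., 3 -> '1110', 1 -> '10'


Encode each number as n ones followed by a terminating 0:
  11 -> 111111111110 (12 bits)
  5 -> 111110 (6 bits)
  9 -> 1111111110 (10 bits)
Total length = 12 + 6 + 10 = 28 bits.

Unary([11, 5, 9]) = 1111111111101111101111111110 (28 bits)
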